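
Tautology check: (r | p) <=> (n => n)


Build the truth table over {n, p, r}:
n | p | r | φ
-------------
False | False | False | False
True | False | False | False
False | True | False | True
True | True | False | True
False | False | True | True
True | False | True | True
False | True | True | True
True | True | True | True
Counterexample at row 1: with n=False, p=False, r=False, the formula is False.

No, it is not a tautology.


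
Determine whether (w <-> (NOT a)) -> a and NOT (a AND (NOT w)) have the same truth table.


Compare truth tables:
a | w | φ | ψ
-------------
F | F | T | T
T | F | T | F
F | T | F | T
T | T | T | T
They differ at row 2 (a=T, w=F): φ=T but ψ=F.

No, they are not logically equivalent.


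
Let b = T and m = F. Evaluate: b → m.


Implication is false only when antecedent is true and consequent is false.
Substitute: b=T, m=F.
T → F evaluates to F.

F


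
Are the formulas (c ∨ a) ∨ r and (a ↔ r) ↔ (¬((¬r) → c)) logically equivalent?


Compare truth tables:
a | c | r | φ | ψ
-----------------
F | F | F | F | T
T | F | F | T | F
F | T | F | T | F
T | T | F | T | T
F | F | T | T | T
T | F | T | T | F
F | T | T | T | T
T | T | T | T | F
They differ at row 1 (a=F, c=F, r=F): φ=F but ψ=T.

No, they are not logically equivalent.


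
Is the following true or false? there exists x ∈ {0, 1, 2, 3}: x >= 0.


Evaluate the predicate on each element: 0:T, 1:T, 2:T, 3:T.
Witness x = 0 satisfies the predicate.

T


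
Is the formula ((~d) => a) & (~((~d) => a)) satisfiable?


Check all 4 assignments over {a, d}:
a | d | φ
---------
False | False | False
True | False | False
False | True | False
True | True | False
No assignment makes the formula true.

Unsatisfiable.


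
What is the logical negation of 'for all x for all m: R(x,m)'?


Negation flips each quantifier (∀↔∃) and negates the inner predicate.
¬(for all x for all m: φ) = there exists x there exists m: ¬φ.

there exists x there exists m: NOT(R(x,m))


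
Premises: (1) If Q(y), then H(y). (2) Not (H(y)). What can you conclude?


Modus tollens: from (P → Q) and ¬Q, infer ¬P.
Q = 'H(y)' is denied; since P → Q, P must also fail.

Not (Q(y)).


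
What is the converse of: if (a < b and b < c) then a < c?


The converse of (P → Q) is (Q → P). It is not in general equivalent to the original.
Here P = '(a < b and b < c)' and Q = 'a < c'.

If a < c, then (a < b and b < c).


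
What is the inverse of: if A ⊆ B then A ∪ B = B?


The inverse of (P → Q) is (¬P → ¬Q). It is equivalent to the converse, not to the original.
Here P = 'A ⊆ B' and Q = 'A ∪ B = B'.

If not (A ⊆ B), then not (A ∪ B = B).


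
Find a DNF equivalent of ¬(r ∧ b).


Step 1: Apply De Morgan: ¬(r ∧ b) = ¬r ∨ ¬b.

(¬r) ∨ (¬b)


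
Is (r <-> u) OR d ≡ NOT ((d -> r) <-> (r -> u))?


Compare truth tables:
d | r | u | φ | ψ
-----------------
F | F | F | T | F
T | F | F | T | T
F | T | F | F | T
T | T | F | T | T
F | F | T | F | F
T | F | T | T | T
F | T | T | T | F
T | T | T | T | F
They differ at row 1 (d=F, r=F, u=F): φ=T but ψ=F.

No, they are not logically equivalent.


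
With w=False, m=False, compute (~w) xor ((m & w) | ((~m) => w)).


Substitute w=False, m=False:
~w = True
m & w = False & False = False
~m = True
(~m) => w = True => False = False
(m & w) | ((~m) => w) = False | False = False
(~w) xor ((m & w) | ((~m) => w)) = True xor False = True

True


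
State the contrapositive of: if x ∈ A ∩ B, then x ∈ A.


The contrapositive of (P → Q) is (¬Q → ¬P); it is logically equivalent to the original.
Here P = 'x ∈ A ∩ B' and Q = 'x ∈ A'.

If not (x ∈ A), then not (x ∈ A ∩ B).


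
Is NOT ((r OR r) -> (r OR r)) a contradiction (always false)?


Truth table over {r}:
r | φ
-----
F | F
T | F
Every row is false.

Yes, it is a contradiction.


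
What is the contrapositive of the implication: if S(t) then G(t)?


The contrapositive of (P → Q) is (¬Q → ¬P); it is logically equivalent to the original.
Here P = 'S(t)' and Q = 'G(t)'.

If not (G(t)), then not (S(t)).


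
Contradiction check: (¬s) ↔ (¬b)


Truth table over {b, s}:
b | s | φ
---------
F | F | T
T | F | F
F | T | F
T | T | T
Satisfying assignment at row 1: b=F, s=F gives T.

No, it is not a contradiction.


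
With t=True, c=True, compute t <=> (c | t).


Substitute t=True, c=True:
c | t = True | True = True
t <=> (c | t) = True <=> True = True

True


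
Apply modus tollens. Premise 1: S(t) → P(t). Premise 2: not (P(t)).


Modus tollens: from (P → Q) and ¬Q, infer ¬P.
Q = 'P(t)' is denied; since P → Q, P must also fail.

Not (S(t)).


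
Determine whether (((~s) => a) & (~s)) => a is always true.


Build the truth table over {a, s}:
a | s | φ
---------
False | False | True
True | False | True
False | True | True
True | True | True
Every row evaluates to true.

Yes, it is a tautology.


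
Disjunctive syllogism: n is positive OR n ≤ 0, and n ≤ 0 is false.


Disjunctive syllogism: from (P ∨ Q) and ¬P, infer Q.
One disjunct, 'n ≤ 0', is ruled out; the other must hold.

n is positive


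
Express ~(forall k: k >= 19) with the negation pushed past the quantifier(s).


¬(forall x: φ) = exists x: ¬φ, and ¬(exists x: φ) = forall x: ¬φ.
Apply to the universal statement.

exists k: ~(k >= 19)


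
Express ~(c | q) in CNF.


Step 1: Apply De Morgan: ¬(c ∨ q) = ¬c ∧ ¬q.

(~c) & (~q)


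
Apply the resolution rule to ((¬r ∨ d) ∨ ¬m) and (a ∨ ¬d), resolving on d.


The clauses contain complementary literals d and ¬d.
Resolution eliminates this pair and disjoins the remaining literals (merging duplicates).

((¬m ∨ ¬r) ∨ a)


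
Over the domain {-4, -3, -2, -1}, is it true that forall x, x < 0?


Evaluate the predicate on each element: -4:True, -3:True, -2:True, -1:True.
Every element satisfies the predicate.

True


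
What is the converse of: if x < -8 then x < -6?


The converse of (P → Q) is (Q → P). It is not in general equivalent to the original.
Here P = 'x < -8' and Q = 'x < -6'.

If x < -6, then x < -8.


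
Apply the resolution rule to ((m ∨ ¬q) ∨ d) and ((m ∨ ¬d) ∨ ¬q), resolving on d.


The clauses contain complementary literals d and ¬d.
Resolution eliminates this pair and disjoins the remaining literals (merging duplicates).

(m ∨ ¬q)


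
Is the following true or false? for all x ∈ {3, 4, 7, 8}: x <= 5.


Evaluate the predicate on each element: 3:T, 4:T, 7:F, 8:F.
Counterexample x = 7 fails the predicate.

F


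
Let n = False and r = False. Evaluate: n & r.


Conjunction is true only when both operands are true.
Substitute: n=False, r=False.
False & False evaluates to False.

False


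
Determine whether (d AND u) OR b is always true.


Build the truth table over {b, d, u}:
b | d | u | φ
-------------
F | F | F | F
T | F | F | T
F | T | F | F
T | T | F | T
F | F | T | F
T | F | T | T
F | T | T | T
T | T | T | T
Counterexample at row 1: with b=F, d=F, u=F, the formula is F.

No, it is not a tautology.


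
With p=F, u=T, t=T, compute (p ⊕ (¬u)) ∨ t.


Substitute p=F, u=T, t=T:
¬u = F
p ⊕ (¬u) = F ⊕ F = F
(p ⊕ (¬u)) ∨ t = F ∨ T = T

T


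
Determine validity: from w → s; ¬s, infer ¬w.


This matches the form of modus tollens: the conclusion follows in every model of the premises.

Valid.


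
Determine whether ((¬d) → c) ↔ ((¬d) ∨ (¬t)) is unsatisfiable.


Truth table over {c, d, t}:
c | d | t | φ
-------------
F | F | F | F
T | F | F | T
F | T | F | T
T | T | F | T
F | F | T | F
T | F | T | T
F | T | T | F
T | T | T | F
Satisfying assignment at row 2: c=T, d=F, t=F gives T.

No, it is not a contradiction.


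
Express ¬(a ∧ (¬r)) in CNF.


Step 1: Apply De Morgan: ¬(a ∧ (¬r)) = ¬a ∨ ¬(¬r).
Step 2: Eliminate any double negations (¬¬X = X).

(¬a) ∨ r


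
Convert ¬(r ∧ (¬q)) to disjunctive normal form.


Step 1: Apply De Morgan: ¬(r ∧ (¬q)) = ¬r ∨ ¬(¬q).
Step 2: Eliminate any double negations (¬¬X = X).

(¬r) ∨ q


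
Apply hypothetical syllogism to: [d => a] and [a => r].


Hypothetical syllogism: from (P → Q) and (Q → R), infer (P → R).
Chain the two implications through the shared middle term 'a'.

d => r


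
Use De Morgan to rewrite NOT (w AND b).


De Morgan: the negation of a conjunction is the disjunction of the negations.
Distribute NOT across AND, flipping it to OR, and negate each literal.

(NOT w) OR (NOT b)


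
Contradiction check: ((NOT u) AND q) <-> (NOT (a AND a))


Truth table over {a, q, u}:
a | q | u | φ
-------------
F | F | F | F
T | F | F | T
F | T | F | T
T | T | F | F
F | F | T | F
T | F | T | T
F | T | T | F
T | T | T | T
Satisfying assignment at row 2: a=T, q=F, u=F gives T.

No, it is not a contradiction.


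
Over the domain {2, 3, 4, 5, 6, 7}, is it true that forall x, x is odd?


Evaluate the predicate on each element: 2:False, 3:True, 4:False, 5:True, 6:False, 7:True.
Counterexample x = 2 fails the predicate.

False


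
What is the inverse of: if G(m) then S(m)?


The inverse of (P → Q) is (¬P → ¬Q). It is equivalent to the converse, not to the original.
Here P = 'G(m)' and Q = 'S(m)'.

If not (G(m)), then not (S(m)).


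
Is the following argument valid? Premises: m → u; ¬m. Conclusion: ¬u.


This is denying the antecedent (fallacy). There exist truth assignments where the premises are all true but the conclusion is false.

Invalid.


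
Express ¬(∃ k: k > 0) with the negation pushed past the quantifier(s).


¬(∀ x: φ) = ∃ x: ¬φ, and ¬(∃ x: φ) = ∀ x: ¬φ.
Apply to the existential statement.

∀ k: ¬(k > 0)


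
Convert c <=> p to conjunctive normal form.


Step 1: Rewrite c ↔ p as (c → p) ∧ (p → c).
Step 2: Rewrite each implication as a disjunction.

((~c) | p) & ((~p) | c)


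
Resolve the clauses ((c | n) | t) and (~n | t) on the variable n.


The clauses contain complementary literals n and ~n.
Resolution eliminates this pair and disjoins the remaining literals (merging duplicates).

(t | c)


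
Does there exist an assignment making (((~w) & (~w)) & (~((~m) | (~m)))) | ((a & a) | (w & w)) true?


Search for a satisfying assignment over {a, m, w}.
Try a=True, m=False, w=False: the formula evaluates to True.
A satisfying assignment exists.

Satisfiable.


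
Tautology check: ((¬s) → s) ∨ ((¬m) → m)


Build the truth table over {m, s}:
m | s | φ
---------
F | F | F
T | F | T
F | T | T
T | T | T
Counterexample at row 1: with m=F, s=F, the formula is F.

No, it is not a tautology.


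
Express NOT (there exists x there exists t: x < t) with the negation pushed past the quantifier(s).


Negation flips each quantifier (∀↔∃) and negates the inner predicate.
¬(there exists x there exists t: φ) = for all x for all t: ¬φ.

for all x for all t: NOT(x < t)


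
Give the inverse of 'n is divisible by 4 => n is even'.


The inverse of (P → Q) is (¬P → ¬Q). It is equivalent to the converse, not to the original.
Here P = 'n is divisible by 4' and Q = 'n is even'.

If not (n is divisible by 4), then not (n is even).


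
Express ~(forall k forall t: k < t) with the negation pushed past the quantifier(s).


Negation flips each quantifier (∀↔∃) and negates the inner predicate.
¬(forall k forall t: φ) = exists k exists t: ¬φ.

exists k exists t: ~(k < t)


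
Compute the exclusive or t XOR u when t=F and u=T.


Exclusive or is true when exactly one operand is true.
Substitute: t=F, u=T.
F XOR T evaluates to T.

T


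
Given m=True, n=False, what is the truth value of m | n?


Disjunction is false only when both operands are false.
Substitute: m=True, n=False.
True | False evaluates to True.

True


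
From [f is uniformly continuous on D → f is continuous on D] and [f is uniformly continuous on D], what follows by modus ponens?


Modus ponens: from (P → Q) and P, infer Q.
P = 'f is uniformly continuous on D' is asserted, and P → Q holds, so Q follows.

f is continuous on D.


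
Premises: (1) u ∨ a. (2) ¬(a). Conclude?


Disjunctive syllogism: from (P ∨ Q) and ¬P, infer Q.
One disjunct, 'a', is ruled out; the other must hold.

u


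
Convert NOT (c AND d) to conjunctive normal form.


Step 1: Apply De Morgan: ¬(c ∧ d) = ¬c ∨ ¬d.

(NOT c) OR (NOT d)


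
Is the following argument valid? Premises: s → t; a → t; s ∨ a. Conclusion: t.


This matches the form of proof by cases: the conclusion follows in every model of the premises.

Valid.


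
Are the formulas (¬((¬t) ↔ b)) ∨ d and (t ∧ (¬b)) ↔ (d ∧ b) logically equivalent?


Compare truth tables:
b | d | t | φ | ψ
-----------------
F | F | F | T | T
T | F | F | F | T
F | T | F | T | T
T | T | F | T | F
F | F | T | F | F
T | F | T | T | T
F | T | T | T | F
T | T | T | T | F
They differ at row 2 (b=T, d=F, t=F): φ=F but ψ=T.

No, they are not logically equivalent.


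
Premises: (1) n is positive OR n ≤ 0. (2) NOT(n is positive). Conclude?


Disjunctive syllogism: from (P ∨ Q) and ¬P, infer Q.
One disjunct, 'n is positive', is ruled out; the other must hold.

n ≤ 0


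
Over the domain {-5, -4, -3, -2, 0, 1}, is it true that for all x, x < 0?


Evaluate the predicate on each element: -5:T, -4:T, -3:T, -2:T, 0:F, 1:F.
Counterexample x = 0 fails the predicate.

F


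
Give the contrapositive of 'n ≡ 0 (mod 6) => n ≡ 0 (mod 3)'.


The contrapositive of (P → Q) is (¬Q → ¬P); it is logically equivalent to the original.
Here P = 'n ≡ 0 (mod 6)' and Q = 'n ≡ 0 (mod 3)'.

If not (n ≡ 0 (mod 3)), then not (n ≡ 0 (mod 6)).


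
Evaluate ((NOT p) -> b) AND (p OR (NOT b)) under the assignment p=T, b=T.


Substitute p=T, b=T:
NOT p = F
(NOT p) -> b = F -> T = T
NOT b = F
p OR (NOT b) = T OR F = T
((NOT p) -> b) AND (p OR (NOT b)) = T AND T = T

T


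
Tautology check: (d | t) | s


Build the truth table over {d, s, t}:
d | s | t | φ
-------------
False | False | False | False
True | False | False | True
False | True | False | True
True | True | False | True
False | False | True | True
True | False | True | True
False | True | True | True
True | True | True | True
Counterexample at row 1: with d=False, s=False, t=False, the formula is False.

No, it is not a tautology.


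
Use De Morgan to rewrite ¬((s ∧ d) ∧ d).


De Morgan: the negation of a conjunction is the disjunction of the negations.
Distribute ¬ across ∧, flipping it to ∨, and negate each literal.

((¬s) ∨ (¬d)) ∨ (¬d)


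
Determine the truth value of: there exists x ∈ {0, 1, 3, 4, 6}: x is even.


Evaluate the predicate on each element: 0:T, 1:F, 3:F, 4:T, 6:T.
Witness x = 0 satisfies the predicate.

T


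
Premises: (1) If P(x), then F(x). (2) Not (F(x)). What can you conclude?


Modus tollens: from (P → Q) and ¬Q, infer ¬P.
Q = 'F(x)' is denied; since P → Q, P must also fail.

Not (P(x)).


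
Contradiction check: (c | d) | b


Truth table over {b, c, d}:
b | c | d | φ
-------------
False | False | False | False
True | False | False | True
False | True | False | True
True | True | False | True
False | False | True | True
True | False | True | True
False | True | True | True
True | True | True | True
Satisfying assignment at row 2: b=True, c=False, d=False gives True.

No, it is not a contradiction.


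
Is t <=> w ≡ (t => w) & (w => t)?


Compare truth tables:
t | w | φ | ψ
-------------
False | False | True | True
True | False | False | False
False | True | False | False
True | True | True | True
The columns φ and ψ agree on every row.

Yes, they are logically equivalent.


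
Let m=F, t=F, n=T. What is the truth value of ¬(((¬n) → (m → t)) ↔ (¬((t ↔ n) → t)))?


Substitute m=F, t=F, n=T:
¬n = F
m → t = F → F = T
(¬n) → (m → t) = F → T = T
t ↔ n = F ↔ T = F
(t ↔ n) → t = F → F = T
¬((t ↔ n) → t) = F
((¬n) → (m → t)) ↔ (¬((t ↔ n) → t)) = T ↔ F = F
¬(((¬n) → (m → t)) ↔ (¬((t ↔ n) → t))) = T

T


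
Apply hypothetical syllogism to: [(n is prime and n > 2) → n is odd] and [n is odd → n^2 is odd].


Hypothetical syllogism: from (P → Q) and (Q → R), infer (P → R).
Chain the two implications through the shared middle term 'n is odd'.

(n is prime and n > 2) → n^2 is odd


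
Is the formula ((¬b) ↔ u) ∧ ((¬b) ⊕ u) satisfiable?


Check all 4 assignments over {b, u}:
b | u | φ
---------
F | F | F
T | F | F
F | T | F
T | T | F
No assignment makes the formula true.

Unsatisfiable.


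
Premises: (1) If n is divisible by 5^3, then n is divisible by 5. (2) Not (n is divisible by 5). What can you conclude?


Modus tollens: from (P → Q) and ¬Q, infer ¬P.
Q = 'n is divisible by 5' is denied; since P → Q, P must also fail.

Not (n is divisible by 5^3).


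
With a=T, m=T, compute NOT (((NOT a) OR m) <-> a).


Substitute a=T, m=T:
NOT a = F
(NOT a) OR m = F OR T = T
((NOT a) OR m) <-> a = T <-> T = T
NOT (((NOT a) OR m) <-> a) = F

F


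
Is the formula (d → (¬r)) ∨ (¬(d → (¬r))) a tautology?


Build the truth table over {d, r}:
d | r | φ
---------
F | F | T
T | F | T
F | T | T
T | T | T
Every row evaluates to true.

Yes, it is a tautology.


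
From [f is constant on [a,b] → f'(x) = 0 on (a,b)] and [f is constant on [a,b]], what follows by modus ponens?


Modus ponens: from (P → Q) and P, infer Q.
P = 'f is constant on [a,b]' is asserted, and P → Q holds, so Q follows.

f'(x) = 0 on (a,b).


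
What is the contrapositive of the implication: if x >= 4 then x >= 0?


The contrapositive of (P → Q) is (¬Q → ¬P); it is logically equivalent to the original.
Here P = 'x >= 4' and Q = 'x >= 0'.

If not (x >= 0), then not (x >= 4).


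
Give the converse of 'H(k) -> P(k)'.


The converse of (P → Q) is (Q → P). It is not in general equivalent to the original.
Here P = 'H(k)' and Q = 'P(k)'.

If P(k), then H(k).


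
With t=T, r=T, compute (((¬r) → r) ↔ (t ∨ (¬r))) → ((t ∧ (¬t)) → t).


Substitute t=T, r=T:
¬r = F
(¬r) → r = F → T = T
¬r = F
t ∨ (¬r) = T ∨ F = T
((¬r) → r) ↔ (t ∨ (¬r)) = T ↔ T = T
¬t = F
t ∧ (¬t) = T ∧ F = F
(t ∧ (¬t)) → t = F → T = T
(((¬r) → r) ↔ (t ∨ (¬r))) → ((t ∧ (¬t)) → t) = T → T = T

T


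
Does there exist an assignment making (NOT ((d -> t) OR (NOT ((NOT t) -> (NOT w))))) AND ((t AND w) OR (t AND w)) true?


Check all 8 assignments over {d, t, w}:
d | t | w | φ
-------------
F | F | F | F
T | F | F | F
F | T | F | F
T | T | F | F
F | F | T | F
T | F | T | F
F | T | T | F
T | T | T | F
No assignment makes the formula true.

Unsatisfiable.


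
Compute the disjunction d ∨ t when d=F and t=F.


Disjunction is false only when both operands are false.
Substitute: d=F, t=F.
F ∨ F evaluates to F.

F


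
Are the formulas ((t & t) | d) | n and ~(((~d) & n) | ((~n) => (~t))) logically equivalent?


Compare truth tables:
d | n | t | φ | ψ
-----------------
False | False | False | False | False
True | False | False | True | False
False | True | False | True | False
True | True | False | True | False
False | False | True | True | True
True | False | True | True | True
False | True | True | True | False
True | True | True | True | False
They differ at row 2 (d=True, n=False, t=False): φ=True but ψ=False.

No, they are not logically equivalent.


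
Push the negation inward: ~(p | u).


De Morgan: the negation of a disjunction is the conjunction of the negations.
Distribute ~ across |, flipping it to &, and negate each literal.

(~p) & (~u)


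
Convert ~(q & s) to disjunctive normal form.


Step 1: Apply De Morgan: ¬(q ∧ s) = ¬q ∨ ¬s.

(~q) | (~s)


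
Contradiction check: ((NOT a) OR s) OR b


Truth table over {a, b, s}:
a | b | s | φ
-------------
F | F | F | T
T | F | F | F
F | T | F | T
T | T | F | T
F | F | T | T
T | F | T | T
F | T | T | T
T | T | T | T
Satisfying assignment at row 1: a=F, b=F, s=F gives T.

No, it is not a contradiction.


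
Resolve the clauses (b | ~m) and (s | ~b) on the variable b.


The clauses contain complementary literals b and ~b.
Resolution eliminates this pair and disjoins the remaining literals (merging duplicates).

(~m | s)


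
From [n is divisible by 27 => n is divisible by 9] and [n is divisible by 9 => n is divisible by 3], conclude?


Hypothetical syllogism: from (P → Q) and (Q → R), infer (P → R).
Chain the two implications through the shared middle term 'n is divisible by 9'.

n is divisible by 27 => n is divisible by 3


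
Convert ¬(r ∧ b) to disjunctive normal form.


Step 1: Apply De Morgan: ¬(r ∧ b) = ¬r ∨ ¬b.

(¬r) ∨ (¬b)


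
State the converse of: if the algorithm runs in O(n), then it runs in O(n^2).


The converse of (P → Q) is (Q → P). It is not in general equivalent to the original.
Here P = 'the algorithm runs in O(n)' and Q = 'it runs in O(n^2)'.

If it runs in O(n^2), then the algorithm runs in O(n).


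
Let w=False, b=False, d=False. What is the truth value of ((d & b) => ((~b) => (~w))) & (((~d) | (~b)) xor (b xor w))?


Substitute w=False, b=False, d=False:
… (earlier sub-steps elided)
~b = True
~w = True
(~b) => (~w) = True => True = True
(d & b) => ((~b) => (~w)) = False => True = True
~d = True
~b = True
(~d) | (~b) = True | True = True
b xor w = False xor False = False
((~d) | (~b)) xor (b xor w) = True xor False = True
((d & b) => ((~b) => (~w))) & (((~d) | (~b)) xor (b xor w)) = True & True = True

True


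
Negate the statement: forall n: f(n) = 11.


¬(forall x: φ) = exists x: ¬φ, and ¬(exists x: φ) = forall x: ¬φ.
Apply to the universal statement.

exists n: ~(f(n) = 11)


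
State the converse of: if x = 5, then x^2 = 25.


The converse of (P → Q) is (Q → P). It is not in general equivalent to the original.
Here P = 'x = 5' and Q = 'x^2 = 25'.

If x^2 = 25, then x = 5.


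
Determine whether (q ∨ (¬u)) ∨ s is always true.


Build the truth table over {q, s, u}:
q | s | u | φ
-------------
F | F | F | T
T | F | F | T
F | T | F | T
T | T | F | T
F | F | T | F
T | F | T | T
F | T | T | T
T | T | T | T
Counterexample at row 5: with q=F, s=F, u=T, the formula is F.

No, it is not a tautology.


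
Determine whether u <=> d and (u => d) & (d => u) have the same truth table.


Compare truth tables:
d | u | φ | ψ
-------------
False | False | True | True
True | False | False | False
False | True | False | False
True | True | True | True
The columns φ and ψ agree on every row.

Yes, they are logically equivalent.


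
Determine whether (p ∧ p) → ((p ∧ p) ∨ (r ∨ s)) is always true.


Build the truth table over {p, r, s}:
p | r | s | φ
-------------
F | F | F | T
T | F | F | T
F | T | F | T
T | T | F | T
F | F | T | T
T | F | T | T
F | T | T | T
T | T | T | T
Every row evaluates to true.

Yes, it is a tautology.


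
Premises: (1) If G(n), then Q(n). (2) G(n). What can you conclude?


Modus ponens: from (P → Q) and P, infer Q.
P = 'G(n)' is asserted, and P → Q holds, so Q follows.

Q(n).


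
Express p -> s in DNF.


Step 1: Rewrite p → s as ¬p ∨ s.

(NOT p) OR s


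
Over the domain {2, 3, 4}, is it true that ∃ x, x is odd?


Evaluate the predicate on each element: 2:F, 3:T, 4:F.
Witness x = 3 satisfies the predicate.

T


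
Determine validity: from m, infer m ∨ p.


This matches the form of disjunction introduction: the conclusion follows in every model of the premises.

Valid.


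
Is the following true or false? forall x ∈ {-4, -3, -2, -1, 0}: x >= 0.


Evaluate the predicate on each element: -4:False, -3:False, -2:False, -1:False, 0:True.
Counterexample x = -4 fails the predicate.

False


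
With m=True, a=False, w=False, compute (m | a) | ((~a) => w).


Substitute m=True, a=False, w=False:
m | a = True | False = True
~a = True
(~a) => w = True => False = False
(m | a) | ((~a) => w) = True | False = True

True


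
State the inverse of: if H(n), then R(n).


The inverse of (P → Q) is (¬P → ¬Q). It is equivalent to the converse, not to the original.
Here P = 'H(n)' and Q = 'R(n)'.

If not (H(n)), then not (R(n)).


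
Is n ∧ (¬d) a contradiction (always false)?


Truth table over {d, n}:
d | n | φ
---------
F | F | F
T | F | F
F | T | T
T | T | F
Satisfying assignment at row 3: d=F, n=T gives T.

No, it is not a contradiction.


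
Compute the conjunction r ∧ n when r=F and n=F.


Conjunction is true only when both operands are true.
Substitute: r=F, n=F.
F ∧ F evaluates to F.

F


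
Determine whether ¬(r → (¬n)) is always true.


Build the truth table over {n, r}:
n | r | φ
---------
F | F | F
T | F | F
F | T | F
T | T | T
Counterexample at row 1: with n=F, r=F, the formula is F.

No, it is not a tautology.


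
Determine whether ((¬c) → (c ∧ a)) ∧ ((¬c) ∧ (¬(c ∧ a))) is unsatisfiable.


Truth table over {a, c}:
a | c | φ
---------
F | F | F
T | F | F
F | T | F
T | T | F
Every row is false.

Yes, it is a contradiction.


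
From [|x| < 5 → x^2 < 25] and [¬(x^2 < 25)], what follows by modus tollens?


Modus tollens: from (P → Q) and ¬Q, infer ¬P.
Q = 'x^2 < 25' is denied; since P → Q, P must also fail.

Not (|x| < 5).


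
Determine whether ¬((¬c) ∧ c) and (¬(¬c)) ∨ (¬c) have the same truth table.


Compare truth tables:
c | φ | ψ
---------
F | T | T
T | T | T
The columns φ and ψ agree on every row.

Yes, they are logically equivalent.


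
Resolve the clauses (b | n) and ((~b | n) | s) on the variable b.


The clauses contain complementary literals b and ~b.
Resolution eliminates this pair and disjoins the remaining literals (merging duplicates).

(n | s)


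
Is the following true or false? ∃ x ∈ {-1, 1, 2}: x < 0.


Evaluate the predicate on each element: -1:T, 1:F, 2:F.
Witness x = -1 satisfies the predicate.

T


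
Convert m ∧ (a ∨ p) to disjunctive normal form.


Step 1: Distribute ∧ over ∨: m ∧ (a ∨ p) = (m ∧ a) ∨ (m ∧ p).

(m ∧ a) ∨ (m ∧ p)


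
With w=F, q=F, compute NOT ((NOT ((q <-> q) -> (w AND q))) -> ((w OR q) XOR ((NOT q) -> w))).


Substitute w=F, q=F:
q <-> q = F <-> F = T
w AND q = F AND F = F
(q <-> q) -> (w AND q) = T -> F = F
NOT ((q <-> q) -> (w AND q)) = T
w OR q = F OR F = F
NOT q = T
(NOT q) -> w = T -> F = F
(w OR q) XOR ((NOT q) -> w) = F XOR F = F
(NOT ((q <-> q) -> (w AND q))) -> ((w OR q) XOR ((NOT q) -> w)) = T -> F = F
NOT ((NOT ((q <-> q) -> (w AND q))) -> ((w OR q) XOR ((NOT q) -> w))) = T

T


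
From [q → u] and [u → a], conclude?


Hypothetical syllogism: from (P → Q) and (Q → R), infer (P → R).
Chain the two implications through the shared middle term 'u'.

q → a


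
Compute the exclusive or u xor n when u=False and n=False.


Exclusive or is true when exactly one operand is true.
Substitute: u=False, n=False.
False xor False evaluates to False.

False


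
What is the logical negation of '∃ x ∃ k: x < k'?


Negation flips each quantifier (∀↔∃) and negates the inner predicate.
¬(∃ x ∃ k: φ) = ∀ x ∀ k: ¬φ.

∀ x ∀ k: ¬(x < k)


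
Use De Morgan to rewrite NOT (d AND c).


De Morgan: the negation of a conjunction is the disjunction of the negations.
Distribute NOT across AND, flipping it to OR, and negate each literal.

(NOT d) OR (NOT c)


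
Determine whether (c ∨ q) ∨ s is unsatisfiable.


Truth table over {c, q, s}:
c | q | s | φ
-------------
F | F | F | F
T | F | F | T
F | T | F | T
T | T | F | T
F | F | T | T
T | F | T | T
F | T | T | T
T | T | T | T
Satisfying assignment at row 2: c=T, q=F, s=F gives T.

No, it is not a contradiction.


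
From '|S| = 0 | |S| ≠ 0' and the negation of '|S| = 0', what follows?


Disjunctive syllogism: from (P ∨ Q) and ¬P, infer Q.
One disjunct, '|S| = 0', is ruled out; the other must hold.

|S| ≠ 0


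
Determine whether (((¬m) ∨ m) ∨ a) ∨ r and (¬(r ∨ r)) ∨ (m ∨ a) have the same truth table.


Compare truth tables:
a | m | r | φ | ψ
-----------------
F | F | F | T | T
T | F | F | T | T
F | T | F | T | T
T | T | F | T | T
F | F | T | T | F
T | F | T | T | T
F | T | T | T | T
T | T | T | T | T
They differ at row 5 (a=F, m=F, r=T): φ=T but ψ=F.

No, they are not logically equivalent.


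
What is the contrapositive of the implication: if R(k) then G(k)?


The contrapositive of (P → Q) is (¬Q → ¬P); it is logically equivalent to the original.
Here P = 'R(k)' and Q = 'G(k)'.

If not (G(k)), then not (R(k)).


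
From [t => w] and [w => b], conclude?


Hypothetical syllogism: from (P → Q) and (Q → R), infer (P → R).
Chain the two implications through the shared middle term 'w'.

t => b


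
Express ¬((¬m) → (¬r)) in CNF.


Step 1: Rewrite (¬m) → (¬r) as ¬(¬m) ∨ (¬r).
Step 2: Negate: ¬(¬(¬m) ∨ (¬r)) = (¬m) ∧ ¬(¬r) (De Morgan + double negation).
Step 3: Eliminate any double negations (¬¬X = X).

(¬m) ∧ r


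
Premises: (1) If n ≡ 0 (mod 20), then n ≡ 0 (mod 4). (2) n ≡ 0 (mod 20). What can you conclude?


Modus ponens: from (P → Q) and P, infer Q.
P = 'n ≡ 0 (mod 20)' is asserted, and P → Q holds, so Q follows.

n ≡ 0 (mod 4).


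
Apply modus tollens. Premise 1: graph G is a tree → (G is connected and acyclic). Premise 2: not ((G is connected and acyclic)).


Modus tollens: from (P → Q) and ¬Q, infer ¬P.
Q = '(G is connected and acyclic)' is denied; since P → Q, P must also fail.

Not (graph G is a tree).


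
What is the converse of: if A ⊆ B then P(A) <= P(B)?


The converse of (P → Q) is (Q → P). It is not in general equivalent to the original.
Here P = 'A ⊆ B' and Q = 'P(A) <= P(B)'.

If P(A) <= P(B), then A ⊆ B.


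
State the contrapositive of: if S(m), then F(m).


The contrapositive of (P → Q) is (¬Q → ¬P); it is logically equivalent to the original.
Here P = 'S(m)' and Q = 'F(m)'.

If not (F(m)), then not (S(m)).


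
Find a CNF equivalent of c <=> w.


Step 1: Rewrite c ↔ w as (c → w) ∧ (w → c).
Step 2: Rewrite each implication as a disjunction.

((~c) | w) & ((~w) | c)


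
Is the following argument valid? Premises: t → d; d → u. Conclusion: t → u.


This matches the form of hypothetical syllogism: the conclusion follows in every model of the premises.

Valid.


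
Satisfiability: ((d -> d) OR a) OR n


Search for a satisfying assignment over {a, d, n}.
Try a=F, d=F, n=F: the formula evaluates to T.
A satisfying assignment exists.

Satisfiable.


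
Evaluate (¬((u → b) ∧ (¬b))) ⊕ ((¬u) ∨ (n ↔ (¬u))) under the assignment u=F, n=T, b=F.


Substitute u=F, n=T, b=F:
u → b = F → F = T
¬b = T
(u → b) ∧ (¬b) = T ∧ T = T
¬((u → b) ∧ (¬b)) = F
¬u = T
¬u = T
n ↔ (¬u) = T ↔ T = T
(¬u) ∨ (n ↔ (¬u)) = T ∨ T = T
(¬((u → b) ∧ (¬b))) ⊕ ((¬u) ∨ (n ↔ (¬u))) = F ⊕ T = T

T


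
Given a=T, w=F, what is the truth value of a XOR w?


Exclusive or is true when exactly one operand is true.
Substitute: a=T, w=F.
T XOR F evaluates to T.

T


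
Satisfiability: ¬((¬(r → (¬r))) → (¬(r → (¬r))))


Check all 2 assignments over {r}:
r | φ
-----
F | F
T | F
No assignment makes the formula true.

Unsatisfiable.


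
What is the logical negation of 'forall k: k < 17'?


¬(forall x: φ) = exists x: ¬φ, and ¬(exists x: φ) = forall x: ¬φ.
Apply to the universal statement.

exists k: ~(k < 17)


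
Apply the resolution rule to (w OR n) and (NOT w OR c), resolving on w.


The clauses contain complementary literals w and NOTw.
Resolution eliminates this pair and disjoins the remaining literals (merging duplicates).

(n OR c)


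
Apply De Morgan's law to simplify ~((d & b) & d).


De Morgan: the negation of a conjunction is the disjunction of the negations.
Distribute ~ across &, flipping it to |, and negate each literal.

((~d) | (~b)) | (~d)


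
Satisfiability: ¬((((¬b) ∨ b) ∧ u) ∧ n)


Search for a satisfying assignment over {b, n, u}.
Try b=F, n=F, u=F: the formula evaluates to T.
A satisfying assignment exists.

Satisfiable.


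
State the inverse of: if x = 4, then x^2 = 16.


The inverse of (P → Q) is (¬P → ¬Q). It is equivalent to the converse, not to the original.
Here P = 'x = 4' and Q = 'x^2 = 16'.

If not (x = 4), then not (x^2 = 16).


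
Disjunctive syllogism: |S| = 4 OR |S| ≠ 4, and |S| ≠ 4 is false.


Disjunctive syllogism: from (P ∨ Q) and ¬P, infer Q.
One disjunct, '|S| ≠ 4', is ruled out; the other must hold.

|S| = 4


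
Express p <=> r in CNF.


Step 1: Rewrite p ↔ r as (p → r) ∧ (r → p).
Step 2: Rewrite each implication as a disjunction.

((~p) | r) & ((~r) | p)


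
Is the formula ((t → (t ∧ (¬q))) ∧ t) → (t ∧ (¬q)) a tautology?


Build the truth table over {q, t}:
q | t | φ
---------
F | F | T
T | F | T
F | T | T
T | T | T
Every row evaluates to true.

Yes, it is a tautology.


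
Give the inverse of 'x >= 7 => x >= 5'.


The inverse of (P → Q) is (¬P → ¬Q). It is equivalent to the converse, not to the original.
Here P = 'x >= 7' and Q = 'x >= 5'.

If not (x >= 7), then not (x >= 5).


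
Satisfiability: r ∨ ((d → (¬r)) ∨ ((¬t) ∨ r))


Search for a satisfying assignment over {d, r, t}.
Try d=F, r=F, t=F: the formula evaluates to T.
A satisfying assignment exists.

Satisfiable.


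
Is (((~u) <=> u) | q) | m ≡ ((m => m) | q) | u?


Compare truth tables:
m | q | u | φ | ψ
-----------------
False | False | False | False | True
True | False | False | True | True
False | True | False | True | True
True | True | False | True | True
False | False | True | False | True
True | False | True | True | True
False | True | True | True | True
True | True | True | True | True
They differ at row 1 (m=False, q=False, u=False): φ=False but ψ=True.

No, they are not logically equivalent.


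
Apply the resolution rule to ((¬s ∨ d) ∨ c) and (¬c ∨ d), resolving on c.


The clauses contain complementary literals c and ¬c.
Resolution eliminates this pair and disjoins the remaining literals (merging duplicates).

(d ∨ ¬s)


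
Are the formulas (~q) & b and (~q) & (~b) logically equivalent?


Compare truth tables:
b | q | φ | ψ
-------------
False | False | False | True
True | False | True | False
False | True | False | False
True | True | False | False
They differ at row 1 (b=False, q=False): φ=False but ψ=True.

No, they are not logically equivalent.


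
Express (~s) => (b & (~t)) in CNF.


Step 1: Rewrite (¬s) → (b ∧ (¬t)) as ¬(¬s) ∨ (b ∧ (¬t)).
Step 2: Distribute ∨ over ∧.
Step 3: Eliminate any double negations (¬¬X = X).

(s | b) & (s | (~t))


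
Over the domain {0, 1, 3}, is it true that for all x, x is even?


Evaluate the predicate on each element: 0:T, 1:F, 3:F.
Counterexample x = 1 fails the predicate.

F


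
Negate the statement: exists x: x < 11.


¬(forall x: φ) = exists x: ¬φ, and ¬(exists x: φ) = forall x: ¬φ.
Apply to the existential statement.

forall x: ~(x < 11)


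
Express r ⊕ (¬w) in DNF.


Step 1: r ⊕ (¬w) is true exactly when they disagree: (r ∧ ¬(¬w)) ∨ (¬r ∧ (¬w)).
Step 2: Eliminate any double negations (¬¬X = X).

(r ∧ w) ∨ ((¬r) ∧ (¬w))


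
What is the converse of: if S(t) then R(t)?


The converse of (P → Q) is (Q → P). It is not in general equivalent to the original.
Here P = 'S(t)' and Q = 'R(t)'.

If R(t), then S(t).


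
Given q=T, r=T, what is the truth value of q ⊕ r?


Exclusive or is true when exactly one operand is true.
Substitute: q=T, r=T.
T ⊕ T evaluates to F.

F


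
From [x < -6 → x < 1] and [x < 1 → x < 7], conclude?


Hypothetical syllogism: from (P → Q) and (Q → R), infer (P → R).
Chain the two implications through the shared middle term 'x < 1'.

x < -6 → x < 7


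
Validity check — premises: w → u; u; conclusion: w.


This is affirming the consequent (fallacy). There exist truth assignments where the premises are all true but the conclusion is false.

Invalid.


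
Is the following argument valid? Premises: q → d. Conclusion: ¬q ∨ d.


This matches the form of material implication: the conclusion follows in every model of the premises.

Valid.


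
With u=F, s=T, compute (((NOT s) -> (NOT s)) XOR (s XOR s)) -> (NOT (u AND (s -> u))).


Substitute u=F, s=T:
NOT s = F
NOT s = F
(NOT s) -> (NOT s) = F -> F = T
s XOR s = T XOR T = F
((NOT s) -> (NOT s)) XOR (s XOR s) = T XOR F = T
s -> u = T -> F = F
u AND (s -> u) = F AND F = F
NOT (u AND (s -> u)) = T
(((NOT s) -> (NOT s)) XOR (s XOR s)) -> (NOT (u AND (s -> u))) = T -> T = T

T


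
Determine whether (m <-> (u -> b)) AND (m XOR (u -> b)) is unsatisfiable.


Truth table over {b, m, u}:
b | m | u | φ
-------------
F | F | F | F
T | F | F | F
F | T | F | F
T | T | F | F
F | F | T | F
T | F | T | F
F | T | T | F
T | T | T | F
Every row is false.

Yes, it is a contradiction.


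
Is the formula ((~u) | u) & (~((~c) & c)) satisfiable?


Search for a satisfying assignment over {c, u}.
Try c=False, u=False: the formula evaluates to True.
A satisfying assignment exists.

Satisfiable.


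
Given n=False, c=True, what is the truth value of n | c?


Disjunction is false only when both operands are false.
Substitute: n=False, c=True.
False | True evaluates to True.

True


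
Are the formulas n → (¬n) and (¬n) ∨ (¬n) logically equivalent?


Compare truth tables:
n | φ | ψ
---------
F | T | T
T | F | F
The columns φ and ψ agree on every row.

Yes, they are logically equivalent.


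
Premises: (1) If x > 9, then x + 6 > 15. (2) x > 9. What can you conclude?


Modus ponens: from (P → Q) and P, infer Q.
P = 'x > 9' is asserted, and P → Q holds, so Q follows.

x + 6 > 15.


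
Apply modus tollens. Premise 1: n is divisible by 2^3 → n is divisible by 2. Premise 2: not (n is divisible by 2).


Modus tollens: from (P → Q) and ¬Q, infer ¬P.
Q = 'n is divisible by 2' is denied; since P → Q, P must also fail.

Not (n is divisible by 2^3).


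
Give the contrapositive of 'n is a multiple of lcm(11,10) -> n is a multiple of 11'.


The contrapositive of (P → Q) is (¬Q → ¬P); it is logically equivalent to the original.
Here P = 'n is a multiple of lcm(11,10)' and Q = 'n is a multiple of 11'.

If not (n is a multiple of 11), then not (n is a multiple of lcm(11,10)).


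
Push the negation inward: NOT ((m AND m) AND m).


De Morgan: the negation of a conjunction is the disjunction of the negations.
Distribute NOT across AND, flipping it to OR, and negate each literal.

((NOT m) OR (NOT m)) OR (NOT m)


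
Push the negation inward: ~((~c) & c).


De Morgan: the negation of a conjunction is the disjunction of the negations.
Distribute ~ across &, flipping it to |, and negate each literal.

c | (~c)


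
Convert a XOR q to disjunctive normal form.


Step 1: a ⊕ q is true exactly when they disagree: (a ∧ ¬q) ∨ (¬a ∧ q).

(a AND (NOT q)) OR ((NOT a) AND q)


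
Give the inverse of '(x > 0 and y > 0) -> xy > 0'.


The inverse of (P → Q) is (¬P → ¬Q). It is equivalent to the converse, not to the original.
Here P = '(x > 0 and y > 0)' and Q = 'xy > 0'.

If not ((x > 0 and y > 0)), then not (xy > 0).
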